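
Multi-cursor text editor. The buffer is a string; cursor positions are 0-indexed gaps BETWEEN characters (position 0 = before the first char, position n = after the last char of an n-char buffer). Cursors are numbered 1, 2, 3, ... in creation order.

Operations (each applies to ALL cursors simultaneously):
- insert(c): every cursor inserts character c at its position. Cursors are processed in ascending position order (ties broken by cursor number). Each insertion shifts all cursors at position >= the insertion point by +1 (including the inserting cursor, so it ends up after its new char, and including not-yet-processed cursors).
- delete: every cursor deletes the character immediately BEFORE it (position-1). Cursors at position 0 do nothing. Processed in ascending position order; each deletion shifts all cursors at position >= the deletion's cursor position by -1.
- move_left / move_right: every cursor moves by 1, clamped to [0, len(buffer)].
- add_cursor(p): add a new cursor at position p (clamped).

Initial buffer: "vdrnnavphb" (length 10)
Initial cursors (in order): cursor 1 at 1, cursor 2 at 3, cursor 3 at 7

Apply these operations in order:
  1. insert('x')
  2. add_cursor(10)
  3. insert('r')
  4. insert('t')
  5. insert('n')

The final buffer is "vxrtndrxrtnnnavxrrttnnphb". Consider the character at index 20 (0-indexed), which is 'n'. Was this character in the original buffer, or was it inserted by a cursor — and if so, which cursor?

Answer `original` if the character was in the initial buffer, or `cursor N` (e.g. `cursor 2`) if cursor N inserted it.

After op 1 (insert('x')): buffer="vxdrxnnavxphb" (len 13), cursors c1@2 c2@5 c3@10, authorship .1..2....3...
After op 2 (add_cursor(10)): buffer="vxdrxnnavxphb" (len 13), cursors c1@2 c2@5 c3@10 c4@10, authorship .1..2....3...
After op 3 (insert('r')): buffer="vxrdrxrnnavxrrphb" (len 17), cursors c1@3 c2@7 c3@14 c4@14, authorship .11..22....334...
After op 4 (insert('t')): buffer="vxrtdrxrtnnavxrrttphb" (len 21), cursors c1@4 c2@9 c3@18 c4@18, authorship .111..222....33434...
After op 5 (insert('n')): buffer="vxrtndrxrtnnnavxrrttnnphb" (len 25), cursors c1@5 c2@11 c3@22 c4@22, authorship .1111..2222....3343434...
Authorship (.=original, N=cursor N): . 1 1 1 1 . . 2 2 2 2 . . . . 3 3 4 3 4 3 4 . . .
Index 20: author = 3

Answer: cursor 3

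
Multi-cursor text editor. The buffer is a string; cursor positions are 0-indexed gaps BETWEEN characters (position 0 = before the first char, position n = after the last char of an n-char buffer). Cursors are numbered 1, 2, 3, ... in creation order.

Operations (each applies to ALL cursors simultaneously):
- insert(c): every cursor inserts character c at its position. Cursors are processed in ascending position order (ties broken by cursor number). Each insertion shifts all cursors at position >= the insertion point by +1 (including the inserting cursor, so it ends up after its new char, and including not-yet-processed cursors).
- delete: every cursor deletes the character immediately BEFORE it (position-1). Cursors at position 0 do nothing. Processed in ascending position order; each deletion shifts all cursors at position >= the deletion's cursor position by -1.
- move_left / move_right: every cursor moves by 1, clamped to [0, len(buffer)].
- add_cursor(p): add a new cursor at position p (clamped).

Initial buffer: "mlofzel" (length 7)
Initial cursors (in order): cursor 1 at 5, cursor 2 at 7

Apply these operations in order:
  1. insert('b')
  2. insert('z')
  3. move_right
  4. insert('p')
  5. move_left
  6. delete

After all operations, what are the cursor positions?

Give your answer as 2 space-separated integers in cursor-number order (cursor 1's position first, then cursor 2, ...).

After op 1 (insert('b')): buffer="mlofzbelb" (len 9), cursors c1@6 c2@9, authorship .....1..2
After op 2 (insert('z')): buffer="mlofzbzelbz" (len 11), cursors c1@7 c2@11, authorship .....11..22
After op 3 (move_right): buffer="mlofzbzelbz" (len 11), cursors c1@8 c2@11, authorship .....11..22
After op 4 (insert('p')): buffer="mlofzbzeplbzp" (len 13), cursors c1@9 c2@13, authorship .....11.1.222
After op 5 (move_left): buffer="mlofzbzeplbzp" (len 13), cursors c1@8 c2@12, authorship .....11.1.222
After op 6 (delete): buffer="mlofzbzplbp" (len 11), cursors c1@7 c2@10, authorship .....111.22

Answer: 7 10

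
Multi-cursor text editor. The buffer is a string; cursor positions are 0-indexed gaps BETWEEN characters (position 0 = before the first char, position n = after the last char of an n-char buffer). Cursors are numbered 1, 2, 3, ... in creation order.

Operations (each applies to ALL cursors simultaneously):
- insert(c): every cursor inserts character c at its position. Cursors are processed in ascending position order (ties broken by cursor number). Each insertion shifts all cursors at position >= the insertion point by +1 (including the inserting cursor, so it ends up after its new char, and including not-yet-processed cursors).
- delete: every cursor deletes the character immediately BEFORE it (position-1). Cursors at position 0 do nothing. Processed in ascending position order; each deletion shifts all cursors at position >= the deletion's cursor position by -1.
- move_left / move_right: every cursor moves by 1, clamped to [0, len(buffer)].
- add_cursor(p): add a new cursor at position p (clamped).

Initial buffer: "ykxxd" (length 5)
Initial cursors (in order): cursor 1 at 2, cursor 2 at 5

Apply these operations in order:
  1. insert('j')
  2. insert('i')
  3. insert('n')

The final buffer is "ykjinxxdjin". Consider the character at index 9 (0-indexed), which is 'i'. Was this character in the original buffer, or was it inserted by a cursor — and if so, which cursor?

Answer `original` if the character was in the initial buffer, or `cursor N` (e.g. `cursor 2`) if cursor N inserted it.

After op 1 (insert('j')): buffer="ykjxxdj" (len 7), cursors c1@3 c2@7, authorship ..1...2
After op 2 (insert('i')): buffer="ykjixxdji" (len 9), cursors c1@4 c2@9, authorship ..11...22
After op 3 (insert('n')): buffer="ykjinxxdjin" (len 11), cursors c1@5 c2@11, authorship ..111...222
Authorship (.=original, N=cursor N): . . 1 1 1 . . . 2 2 2
Index 9: author = 2

Answer: cursor 2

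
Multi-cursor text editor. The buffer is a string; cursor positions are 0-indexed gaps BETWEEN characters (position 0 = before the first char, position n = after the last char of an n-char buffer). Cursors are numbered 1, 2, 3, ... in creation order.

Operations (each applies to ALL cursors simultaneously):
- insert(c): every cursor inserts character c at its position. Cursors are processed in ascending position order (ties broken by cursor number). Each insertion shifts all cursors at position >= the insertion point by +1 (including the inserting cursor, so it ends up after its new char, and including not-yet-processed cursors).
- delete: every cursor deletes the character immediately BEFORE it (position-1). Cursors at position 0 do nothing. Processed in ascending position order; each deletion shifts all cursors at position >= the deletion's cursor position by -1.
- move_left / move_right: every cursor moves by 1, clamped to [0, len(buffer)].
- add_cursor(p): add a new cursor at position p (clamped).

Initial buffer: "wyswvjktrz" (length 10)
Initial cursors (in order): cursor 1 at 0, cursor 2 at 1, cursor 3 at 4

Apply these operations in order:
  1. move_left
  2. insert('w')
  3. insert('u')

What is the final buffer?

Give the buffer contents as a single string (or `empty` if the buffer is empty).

Answer: wwuuwyswuwvjktrz

Derivation:
After op 1 (move_left): buffer="wyswvjktrz" (len 10), cursors c1@0 c2@0 c3@3, authorship ..........
After op 2 (insert('w')): buffer="wwwyswwvjktrz" (len 13), cursors c1@2 c2@2 c3@6, authorship 12...3.......
After op 3 (insert('u')): buffer="wwuuwyswuwvjktrz" (len 16), cursors c1@4 c2@4 c3@9, authorship 1212...33.......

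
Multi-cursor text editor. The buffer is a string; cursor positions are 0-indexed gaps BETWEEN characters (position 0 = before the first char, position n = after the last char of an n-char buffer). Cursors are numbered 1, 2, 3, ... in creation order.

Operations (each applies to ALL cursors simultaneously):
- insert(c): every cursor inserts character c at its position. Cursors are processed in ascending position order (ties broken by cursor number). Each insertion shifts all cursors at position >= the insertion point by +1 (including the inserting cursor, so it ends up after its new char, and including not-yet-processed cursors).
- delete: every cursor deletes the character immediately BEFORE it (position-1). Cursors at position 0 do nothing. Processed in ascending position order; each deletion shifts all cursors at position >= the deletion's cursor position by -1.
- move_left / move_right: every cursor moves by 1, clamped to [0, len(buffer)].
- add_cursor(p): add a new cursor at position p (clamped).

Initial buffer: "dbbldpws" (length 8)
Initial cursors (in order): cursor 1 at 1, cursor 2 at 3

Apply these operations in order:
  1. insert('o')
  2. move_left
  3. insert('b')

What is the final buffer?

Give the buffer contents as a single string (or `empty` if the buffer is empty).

After op 1 (insert('o')): buffer="dobboldpws" (len 10), cursors c1@2 c2@5, authorship .1..2.....
After op 2 (move_left): buffer="dobboldpws" (len 10), cursors c1@1 c2@4, authorship .1..2.....
After op 3 (insert('b')): buffer="dbobbboldpws" (len 12), cursors c1@2 c2@6, authorship .11..22.....

Answer: dbobbboldpws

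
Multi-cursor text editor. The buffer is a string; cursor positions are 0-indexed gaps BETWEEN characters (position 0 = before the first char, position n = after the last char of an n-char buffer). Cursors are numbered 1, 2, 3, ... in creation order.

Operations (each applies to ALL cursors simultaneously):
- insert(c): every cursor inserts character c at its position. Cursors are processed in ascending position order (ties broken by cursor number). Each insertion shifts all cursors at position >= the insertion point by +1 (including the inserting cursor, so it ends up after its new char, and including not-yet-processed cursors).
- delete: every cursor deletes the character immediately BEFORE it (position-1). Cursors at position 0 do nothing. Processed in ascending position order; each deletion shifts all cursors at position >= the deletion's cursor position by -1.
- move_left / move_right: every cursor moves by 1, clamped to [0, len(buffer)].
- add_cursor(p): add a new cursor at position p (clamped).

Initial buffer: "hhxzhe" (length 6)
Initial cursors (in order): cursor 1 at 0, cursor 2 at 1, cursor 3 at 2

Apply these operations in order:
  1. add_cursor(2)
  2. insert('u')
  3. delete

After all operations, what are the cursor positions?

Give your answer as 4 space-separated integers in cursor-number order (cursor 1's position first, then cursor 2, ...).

After op 1 (add_cursor(2)): buffer="hhxzhe" (len 6), cursors c1@0 c2@1 c3@2 c4@2, authorship ......
After op 2 (insert('u')): buffer="uhuhuuxzhe" (len 10), cursors c1@1 c2@3 c3@6 c4@6, authorship 1.2.34....
After op 3 (delete): buffer="hhxzhe" (len 6), cursors c1@0 c2@1 c3@2 c4@2, authorship ......

Answer: 0 1 2 2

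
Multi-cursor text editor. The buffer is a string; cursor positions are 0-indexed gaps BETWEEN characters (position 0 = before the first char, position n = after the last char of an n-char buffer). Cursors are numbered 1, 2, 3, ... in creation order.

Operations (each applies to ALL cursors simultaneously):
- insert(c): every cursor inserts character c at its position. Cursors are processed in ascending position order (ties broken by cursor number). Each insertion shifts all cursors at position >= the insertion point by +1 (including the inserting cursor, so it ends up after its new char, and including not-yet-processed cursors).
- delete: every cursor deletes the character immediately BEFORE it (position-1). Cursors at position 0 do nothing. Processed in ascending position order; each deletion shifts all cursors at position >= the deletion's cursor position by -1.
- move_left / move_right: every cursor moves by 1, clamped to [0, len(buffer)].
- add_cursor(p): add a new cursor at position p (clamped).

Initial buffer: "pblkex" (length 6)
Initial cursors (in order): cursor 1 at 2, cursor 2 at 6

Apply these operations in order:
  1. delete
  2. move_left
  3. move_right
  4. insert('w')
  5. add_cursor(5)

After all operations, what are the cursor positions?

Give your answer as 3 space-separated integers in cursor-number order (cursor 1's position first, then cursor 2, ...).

Answer: 2 6 5

Derivation:
After op 1 (delete): buffer="plke" (len 4), cursors c1@1 c2@4, authorship ....
After op 2 (move_left): buffer="plke" (len 4), cursors c1@0 c2@3, authorship ....
After op 3 (move_right): buffer="plke" (len 4), cursors c1@1 c2@4, authorship ....
After op 4 (insert('w')): buffer="pwlkew" (len 6), cursors c1@2 c2@6, authorship .1...2
After op 5 (add_cursor(5)): buffer="pwlkew" (len 6), cursors c1@2 c3@5 c2@6, authorship .1...2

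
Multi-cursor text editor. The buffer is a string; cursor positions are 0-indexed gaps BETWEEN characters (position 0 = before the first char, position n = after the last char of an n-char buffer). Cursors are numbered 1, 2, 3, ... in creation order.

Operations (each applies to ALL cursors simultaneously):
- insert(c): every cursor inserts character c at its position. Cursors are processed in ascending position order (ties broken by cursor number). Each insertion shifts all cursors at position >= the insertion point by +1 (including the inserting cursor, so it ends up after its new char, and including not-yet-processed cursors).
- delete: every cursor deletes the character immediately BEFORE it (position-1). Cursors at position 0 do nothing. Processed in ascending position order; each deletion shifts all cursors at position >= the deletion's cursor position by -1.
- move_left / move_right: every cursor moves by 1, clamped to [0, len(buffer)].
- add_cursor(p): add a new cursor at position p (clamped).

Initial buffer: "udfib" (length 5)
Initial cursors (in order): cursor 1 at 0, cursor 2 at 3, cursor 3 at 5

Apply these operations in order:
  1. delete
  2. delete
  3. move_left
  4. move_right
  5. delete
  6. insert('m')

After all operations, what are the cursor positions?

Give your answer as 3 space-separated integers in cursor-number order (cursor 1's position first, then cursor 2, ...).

Answer: 3 3 3

Derivation:
After op 1 (delete): buffer="udi" (len 3), cursors c1@0 c2@2 c3@3, authorship ...
After op 2 (delete): buffer="u" (len 1), cursors c1@0 c2@1 c3@1, authorship .
After op 3 (move_left): buffer="u" (len 1), cursors c1@0 c2@0 c3@0, authorship .
After op 4 (move_right): buffer="u" (len 1), cursors c1@1 c2@1 c3@1, authorship .
After op 5 (delete): buffer="" (len 0), cursors c1@0 c2@0 c3@0, authorship 
After op 6 (insert('m')): buffer="mmm" (len 3), cursors c1@3 c2@3 c3@3, authorship 123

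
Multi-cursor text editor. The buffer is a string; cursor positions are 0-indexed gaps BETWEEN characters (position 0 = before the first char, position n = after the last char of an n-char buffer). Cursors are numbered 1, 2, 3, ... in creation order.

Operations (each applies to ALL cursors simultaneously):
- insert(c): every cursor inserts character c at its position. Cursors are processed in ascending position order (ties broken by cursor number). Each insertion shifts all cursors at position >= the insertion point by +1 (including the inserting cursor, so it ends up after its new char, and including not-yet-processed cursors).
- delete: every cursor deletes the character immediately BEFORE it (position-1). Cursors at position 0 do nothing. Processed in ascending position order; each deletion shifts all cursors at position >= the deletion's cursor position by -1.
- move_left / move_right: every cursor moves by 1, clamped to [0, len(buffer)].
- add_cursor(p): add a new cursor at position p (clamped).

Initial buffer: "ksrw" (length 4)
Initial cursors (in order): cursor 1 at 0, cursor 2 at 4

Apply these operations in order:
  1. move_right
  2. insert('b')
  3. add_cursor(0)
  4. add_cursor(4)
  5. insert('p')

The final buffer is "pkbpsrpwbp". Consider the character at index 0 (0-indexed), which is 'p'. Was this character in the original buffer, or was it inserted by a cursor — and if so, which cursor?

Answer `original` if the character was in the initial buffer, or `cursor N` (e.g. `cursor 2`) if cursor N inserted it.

Answer: cursor 3

Derivation:
After op 1 (move_right): buffer="ksrw" (len 4), cursors c1@1 c2@4, authorship ....
After op 2 (insert('b')): buffer="kbsrwb" (len 6), cursors c1@2 c2@6, authorship .1...2
After op 3 (add_cursor(0)): buffer="kbsrwb" (len 6), cursors c3@0 c1@2 c2@6, authorship .1...2
After op 4 (add_cursor(4)): buffer="kbsrwb" (len 6), cursors c3@0 c1@2 c4@4 c2@6, authorship .1...2
After op 5 (insert('p')): buffer="pkbpsrpwbp" (len 10), cursors c3@1 c1@4 c4@7 c2@10, authorship 3.11..4.22
Authorship (.=original, N=cursor N): 3 . 1 1 . . 4 . 2 2
Index 0: author = 3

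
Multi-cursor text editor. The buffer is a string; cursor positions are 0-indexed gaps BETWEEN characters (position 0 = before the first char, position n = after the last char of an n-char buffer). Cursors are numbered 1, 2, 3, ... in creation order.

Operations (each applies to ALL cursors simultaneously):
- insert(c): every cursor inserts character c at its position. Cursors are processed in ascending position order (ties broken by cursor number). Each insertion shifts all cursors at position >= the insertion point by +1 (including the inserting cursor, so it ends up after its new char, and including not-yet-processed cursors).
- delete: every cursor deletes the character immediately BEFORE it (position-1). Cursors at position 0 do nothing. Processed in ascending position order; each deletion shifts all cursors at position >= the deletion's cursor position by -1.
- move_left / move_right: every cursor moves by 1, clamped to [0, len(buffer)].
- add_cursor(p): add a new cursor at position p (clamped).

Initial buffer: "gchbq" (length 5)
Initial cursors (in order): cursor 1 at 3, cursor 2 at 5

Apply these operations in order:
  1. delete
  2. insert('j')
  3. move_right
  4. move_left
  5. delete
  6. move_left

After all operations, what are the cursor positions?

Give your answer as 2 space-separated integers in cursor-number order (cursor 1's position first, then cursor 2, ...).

Answer: 1 1

Derivation:
After op 1 (delete): buffer="gcb" (len 3), cursors c1@2 c2@3, authorship ...
After op 2 (insert('j')): buffer="gcjbj" (len 5), cursors c1@3 c2@5, authorship ..1.2
After op 3 (move_right): buffer="gcjbj" (len 5), cursors c1@4 c2@5, authorship ..1.2
After op 4 (move_left): buffer="gcjbj" (len 5), cursors c1@3 c2@4, authorship ..1.2
After op 5 (delete): buffer="gcj" (len 3), cursors c1@2 c2@2, authorship ..2
After op 6 (move_left): buffer="gcj" (len 3), cursors c1@1 c2@1, authorship ..2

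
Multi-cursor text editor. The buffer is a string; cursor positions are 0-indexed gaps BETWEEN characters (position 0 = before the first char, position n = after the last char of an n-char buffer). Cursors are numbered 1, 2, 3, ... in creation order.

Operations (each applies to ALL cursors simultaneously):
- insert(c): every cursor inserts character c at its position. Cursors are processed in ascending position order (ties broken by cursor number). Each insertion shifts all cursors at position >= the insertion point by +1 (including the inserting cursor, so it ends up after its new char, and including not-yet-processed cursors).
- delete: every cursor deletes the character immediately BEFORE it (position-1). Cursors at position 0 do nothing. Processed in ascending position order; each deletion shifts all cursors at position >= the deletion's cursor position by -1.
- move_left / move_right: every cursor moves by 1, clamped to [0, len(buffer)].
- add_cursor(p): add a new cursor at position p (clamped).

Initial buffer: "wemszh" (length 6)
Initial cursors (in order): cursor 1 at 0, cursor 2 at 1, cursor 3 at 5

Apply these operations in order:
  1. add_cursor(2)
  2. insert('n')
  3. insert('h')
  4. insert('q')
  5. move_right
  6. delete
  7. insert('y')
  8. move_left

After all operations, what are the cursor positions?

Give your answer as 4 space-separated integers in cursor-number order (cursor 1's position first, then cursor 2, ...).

Answer: 3 7 17 11

Derivation:
After op 1 (add_cursor(2)): buffer="wemszh" (len 6), cursors c1@0 c2@1 c4@2 c3@5, authorship ......
After op 2 (insert('n')): buffer="nwnenmsznh" (len 10), cursors c1@1 c2@3 c4@5 c3@9, authorship 1.2.4...3.
After op 3 (insert('h')): buffer="nhwnhenhmsznhh" (len 14), cursors c1@2 c2@5 c4@8 c3@13, authorship 11.22.44...33.
After op 4 (insert('q')): buffer="nhqwnhqenhqmsznhqh" (len 18), cursors c1@3 c2@7 c4@11 c3@17, authorship 111.222.444...333.
After op 5 (move_right): buffer="nhqwnhqenhqmsznhqh" (len 18), cursors c1@4 c2@8 c4@12 c3@18, authorship 111.222.444...333.
After op 6 (delete): buffer="nhqnhqnhqsznhq" (len 14), cursors c1@3 c2@6 c4@9 c3@14, authorship 111222444..333
After op 7 (insert('y')): buffer="nhqynhqynhqysznhqy" (len 18), cursors c1@4 c2@8 c4@12 c3@18, authorship 111122224444..3333
After op 8 (move_left): buffer="nhqynhqynhqysznhqy" (len 18), cursors c1@3 c2@7 c4@11 c3@17, authorship 111122224444..3333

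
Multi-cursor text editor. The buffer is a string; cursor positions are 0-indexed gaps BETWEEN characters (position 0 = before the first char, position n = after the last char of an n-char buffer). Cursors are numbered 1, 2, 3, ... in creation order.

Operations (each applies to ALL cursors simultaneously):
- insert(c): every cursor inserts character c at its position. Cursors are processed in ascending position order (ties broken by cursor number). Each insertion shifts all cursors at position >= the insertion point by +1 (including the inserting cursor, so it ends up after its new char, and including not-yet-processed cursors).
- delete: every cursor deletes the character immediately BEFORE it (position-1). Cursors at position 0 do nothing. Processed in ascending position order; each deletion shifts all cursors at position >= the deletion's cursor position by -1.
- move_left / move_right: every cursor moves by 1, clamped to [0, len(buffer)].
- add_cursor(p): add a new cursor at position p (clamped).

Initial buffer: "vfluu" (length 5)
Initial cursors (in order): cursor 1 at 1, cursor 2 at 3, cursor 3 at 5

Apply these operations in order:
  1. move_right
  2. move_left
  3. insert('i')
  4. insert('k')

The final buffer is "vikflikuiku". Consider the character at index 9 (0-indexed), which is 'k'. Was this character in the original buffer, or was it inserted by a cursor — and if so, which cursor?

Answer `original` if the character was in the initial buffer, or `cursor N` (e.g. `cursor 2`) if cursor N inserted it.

After op 1 (move_right): buffer="vfluu" (len 5), cursors c1@2 c2@4 c3@5, authorship .....
After op 2 (move_left): buffer="vfluu" (len 5), cursors c1@1 c2@3 c3@4, authorship .....
After op 3 (insert('i')): buffer="vifliuiu" (len 8), cursors c1@2 c2@5 c3@7, authorship .1..2.3.
After op 4 (insert('k')): buffer="vikflikuiku" (len 11), cursors c1@3 c2@7 c3@10, authorship .11..22.33.
Authorship (.=original, N=cursor N): . 1 1 . . 2 2 . 3 3 .
Index 9: author = 3

Answer: cursor 3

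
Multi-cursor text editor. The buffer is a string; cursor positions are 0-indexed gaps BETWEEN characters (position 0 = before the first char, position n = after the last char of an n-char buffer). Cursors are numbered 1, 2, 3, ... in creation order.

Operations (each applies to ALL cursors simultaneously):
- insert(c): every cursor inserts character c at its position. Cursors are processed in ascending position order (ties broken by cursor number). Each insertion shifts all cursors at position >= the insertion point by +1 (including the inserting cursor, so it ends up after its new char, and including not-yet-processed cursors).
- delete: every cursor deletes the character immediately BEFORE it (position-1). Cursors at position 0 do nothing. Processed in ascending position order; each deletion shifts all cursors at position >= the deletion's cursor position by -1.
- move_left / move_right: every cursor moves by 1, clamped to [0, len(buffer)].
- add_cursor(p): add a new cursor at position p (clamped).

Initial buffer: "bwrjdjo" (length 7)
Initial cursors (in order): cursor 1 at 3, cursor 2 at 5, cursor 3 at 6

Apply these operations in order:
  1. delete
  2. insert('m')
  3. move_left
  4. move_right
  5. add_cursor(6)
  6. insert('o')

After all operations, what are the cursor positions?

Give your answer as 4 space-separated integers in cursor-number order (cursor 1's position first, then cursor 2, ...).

After op 1 (delete): buffer="bwjo" (len 4), cursors c1@2 c2@3 c3@3, authorship ....
After op 2 (insert('m')): buffer="bwmjmmo" (len 7), cursors c1@3 c2@6 c3@6, authorship ..1.23.
After op 3 (move_left): buffer="bwmjmmo" (len 7), cursors c1@2 c2@5 c3@5, authorship ..1.23.
After op 4 (move_right): buffer="bwmjmmo" (len 7), cursors c1@3 c2@6 c3@6, authorship ..1.23.
After op 5 (add_cursor(6)): buffer="bwmjmmo" (len 7), cursors c1@3 c2@6 c3@6 c4@6, authorship ..1.23.
After op 6 (insert('o')): buffer="bwmojmmoooo" (len 11), cursors c1@4 c2@10 c3@10 c4@10, authorship ..11.23234.

Answer: 4 10 10 10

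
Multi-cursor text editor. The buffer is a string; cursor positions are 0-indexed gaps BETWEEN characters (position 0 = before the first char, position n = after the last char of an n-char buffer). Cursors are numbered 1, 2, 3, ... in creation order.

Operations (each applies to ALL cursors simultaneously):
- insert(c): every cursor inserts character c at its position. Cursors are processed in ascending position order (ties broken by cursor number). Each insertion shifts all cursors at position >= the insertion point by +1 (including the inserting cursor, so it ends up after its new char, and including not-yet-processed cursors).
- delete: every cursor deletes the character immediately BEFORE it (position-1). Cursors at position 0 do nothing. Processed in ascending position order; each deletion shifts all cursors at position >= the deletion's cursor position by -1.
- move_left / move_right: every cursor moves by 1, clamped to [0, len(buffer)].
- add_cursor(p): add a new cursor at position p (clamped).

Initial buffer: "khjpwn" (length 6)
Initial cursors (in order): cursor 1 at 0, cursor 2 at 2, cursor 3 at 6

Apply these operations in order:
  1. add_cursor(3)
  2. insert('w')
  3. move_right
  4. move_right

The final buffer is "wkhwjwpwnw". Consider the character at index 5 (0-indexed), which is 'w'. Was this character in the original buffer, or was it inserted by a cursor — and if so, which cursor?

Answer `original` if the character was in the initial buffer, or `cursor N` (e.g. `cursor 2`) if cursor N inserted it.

Answer: cursor 4

Derivation:
After op 1 (add_cursor(3)): buffer="khjpwn" (len 6), cursors c1@0 c2@2 c4@3 c3@6, authorship ......
After op 2 (insert('w')): buffer="wkhwjwpwnw" (len 10), cursors c1@1 c2@4 c4@6 c3@10, authorship 1..2.4...3
After op 3 (move_right): buffer="wkhwjwpwnw" (len 10), cursors c1@2 c2@5 c4@7 c3@10, authorship 1..2.4...3
After op 4 (move_right): buffer="wkhwjwpwnw" (len 10), cursors c1@3 c2@6 c4@8 c3@10, authorship 1..2.4...3
Authorship (.=original, N=cursor N): 1 . . 2 . 4 . . . 3
Index 5: author = 4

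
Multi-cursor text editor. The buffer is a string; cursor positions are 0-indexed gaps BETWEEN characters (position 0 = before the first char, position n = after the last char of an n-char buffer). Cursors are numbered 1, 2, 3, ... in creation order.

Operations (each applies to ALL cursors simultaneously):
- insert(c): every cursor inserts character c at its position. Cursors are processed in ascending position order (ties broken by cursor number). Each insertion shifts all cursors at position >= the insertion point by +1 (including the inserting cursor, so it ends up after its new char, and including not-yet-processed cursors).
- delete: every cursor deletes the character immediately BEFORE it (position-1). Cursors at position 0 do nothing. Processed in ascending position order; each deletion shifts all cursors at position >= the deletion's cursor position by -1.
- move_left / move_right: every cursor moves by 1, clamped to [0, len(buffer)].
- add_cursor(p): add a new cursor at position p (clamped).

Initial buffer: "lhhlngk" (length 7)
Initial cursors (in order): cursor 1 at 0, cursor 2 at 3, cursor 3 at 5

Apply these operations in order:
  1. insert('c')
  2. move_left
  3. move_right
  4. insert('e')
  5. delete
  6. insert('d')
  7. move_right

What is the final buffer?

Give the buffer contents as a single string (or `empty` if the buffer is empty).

Answer: cdlhhcdlncdgk

Derivation:
After op 1 (insert('c')): buffer="clhhclncgk" (len 10), cursors c1@1 c2@5 c3@8, authorship 1...2..3..
After op 2 (move_left): buffer="clhhclncgk" (len 10), cursors c1@0 c2@4 c3@7, authorship 1...2..3..
After op 3 (move_right): buffer="clhhclncgk" (len 10), cursors c1@1 c2@5 c3@8, authorship 1...2..3..
After op 4 (insert('e')): buffer="celhhcelncegk" (len 13), cursors c1@2 c2@7 c3@11, authorship 11...22..33..
After op 5 (delete): buffer="clhhclncgk" (len 10), cursors c1@1 c2@5 c3@8, authorship 1...2..3..
After op 6 (insert('d')): buffer="cdlhhcdlncdgk" (len 13), cursors c1@2 c2@7 c3@11, authorship 11...22..33..
After op 7 (move_right): buffer="cdlhhcdlncdgk" (len 13), cursors c1@3 c2@8 c3@12, authorship 11...22..33..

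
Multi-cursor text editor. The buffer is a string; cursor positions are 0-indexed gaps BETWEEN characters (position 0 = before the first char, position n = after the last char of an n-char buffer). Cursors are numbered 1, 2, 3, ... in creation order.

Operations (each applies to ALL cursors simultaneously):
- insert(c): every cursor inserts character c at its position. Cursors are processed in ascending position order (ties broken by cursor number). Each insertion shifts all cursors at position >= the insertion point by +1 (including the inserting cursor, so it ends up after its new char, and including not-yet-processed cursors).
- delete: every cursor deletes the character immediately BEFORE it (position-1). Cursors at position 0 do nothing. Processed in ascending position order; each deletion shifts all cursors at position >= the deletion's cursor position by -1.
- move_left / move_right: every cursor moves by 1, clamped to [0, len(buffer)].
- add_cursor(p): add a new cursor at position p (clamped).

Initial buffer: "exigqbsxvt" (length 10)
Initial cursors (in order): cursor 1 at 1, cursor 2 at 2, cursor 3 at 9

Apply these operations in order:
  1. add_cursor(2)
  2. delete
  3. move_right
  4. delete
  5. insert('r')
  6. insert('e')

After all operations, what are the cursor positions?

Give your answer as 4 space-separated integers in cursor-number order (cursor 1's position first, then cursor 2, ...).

Answer: 6 6 13 6

Derivation:
After op 1 (add_cursor(2)): buffer="exigqbsxvt" (len 10), cursors c1@1 c2@2 c4@2 c3@9, authorship ..........
After op 2 (delete): buffer="igqbsxt" (len 7), cursors c1@0 c2@0 c4@0 c3@6, authorship .......
After op 3 (move_right): buffer="igqbsxt" (len 7), cursors c1@1 c2@1 c4@1 c3@7, authorship .......
After op 4 (delete): buffer="gqbsx" (len 5), cursors c1@0 c2@0 c4@0 c3@5, authorship .....
After op 5 (insert('r')): buffer="rrrgqbsxr" (len 9), cursors c1@3 c2@3 c4@3 c3@9, authorship 124.....3
After op 6 (insert('e')): buffer="rrreeegqbsxre" (len 13), cursors c1@6 c2@6 c4@6 c3@13, authorship 124124.....33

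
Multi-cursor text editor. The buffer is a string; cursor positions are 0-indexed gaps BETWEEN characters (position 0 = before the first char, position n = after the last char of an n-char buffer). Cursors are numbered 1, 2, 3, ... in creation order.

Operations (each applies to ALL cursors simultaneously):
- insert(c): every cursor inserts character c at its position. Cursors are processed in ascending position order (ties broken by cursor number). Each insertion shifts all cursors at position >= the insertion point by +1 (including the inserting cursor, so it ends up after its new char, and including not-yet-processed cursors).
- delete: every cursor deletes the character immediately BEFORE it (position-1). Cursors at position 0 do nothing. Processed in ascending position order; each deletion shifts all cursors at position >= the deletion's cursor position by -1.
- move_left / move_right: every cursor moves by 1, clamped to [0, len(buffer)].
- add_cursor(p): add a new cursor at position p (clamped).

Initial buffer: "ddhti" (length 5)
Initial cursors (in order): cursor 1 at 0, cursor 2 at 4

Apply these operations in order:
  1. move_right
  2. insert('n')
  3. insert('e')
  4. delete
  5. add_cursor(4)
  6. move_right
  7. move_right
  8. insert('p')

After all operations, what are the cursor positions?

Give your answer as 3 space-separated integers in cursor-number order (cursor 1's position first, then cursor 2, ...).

Answer: 5 10 8

Derivation:
After op 1 (move_right): buffer="ddhti" (len 5), cursors c1@1 c2@5, authorship .....
After op 2 (insert('n')): buffer="dndhtin" (len 7), cursors c1@2 c2@7, authorship .1....2
After op 3 (insert('e')): buffer="dnedhtine" (len 9), cursors c1@3 c2@9, authorship .11....22
After op 4 (delete): buffer="dndhtin" (len 7), cursors c1@2 c2@7, authorship .1....2
After op 5 (add_cursor(4)): buffer="dndhtin" (len 7), cursors c1@2 c3@4 c2@7, authorship .1....2
After op 6 (move_right): buffer="dndhtin" (len 7), cursors c1@3 c3@5 c2@7, authorship .1....2
After op 7 (move_right): buffer="dndhtin" (len 7), cursors c1@4 c3@6 c2@7, authorship .1....2
After op 8 (insert('p')): buffer="dndhptipnp" (len 10), cursors c1@5 c3@8 c2@10, authorship .1..1..322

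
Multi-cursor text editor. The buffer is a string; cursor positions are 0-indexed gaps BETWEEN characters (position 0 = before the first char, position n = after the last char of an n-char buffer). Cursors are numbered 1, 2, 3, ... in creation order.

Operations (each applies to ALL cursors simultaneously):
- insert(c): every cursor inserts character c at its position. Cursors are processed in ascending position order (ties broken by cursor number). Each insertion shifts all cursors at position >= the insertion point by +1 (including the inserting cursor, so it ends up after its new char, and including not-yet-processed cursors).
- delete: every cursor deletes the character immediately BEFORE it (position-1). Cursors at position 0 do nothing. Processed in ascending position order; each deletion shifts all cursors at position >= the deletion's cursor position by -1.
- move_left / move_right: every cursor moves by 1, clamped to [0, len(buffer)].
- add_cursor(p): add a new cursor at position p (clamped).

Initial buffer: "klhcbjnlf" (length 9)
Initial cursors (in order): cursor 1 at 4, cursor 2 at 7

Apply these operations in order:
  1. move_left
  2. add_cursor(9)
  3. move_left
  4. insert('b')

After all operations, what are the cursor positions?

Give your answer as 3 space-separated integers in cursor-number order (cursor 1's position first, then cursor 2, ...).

Answer: 3 7 11

Derivation:
After op 1 (move_left): buffer="klhcbjnlf" (len 9), cursors c1@3 c2@6, authorship .........
After op 2 (add_cursor(9)): buffer="klhcbjnlf" (len 9), cursors c1@3 c2@6 c3@9, authorship .........
After op 3 (move_left): buffer="klhcbjnlf" (len 9), cursors c1@2 c2@5 c3@8, authorship .........
After op 4 (insert('b')): buffer="klbhcbbjnlbf" (len 12), cursors c1@3 c2@7 c3@11, authorship ..1...2...3.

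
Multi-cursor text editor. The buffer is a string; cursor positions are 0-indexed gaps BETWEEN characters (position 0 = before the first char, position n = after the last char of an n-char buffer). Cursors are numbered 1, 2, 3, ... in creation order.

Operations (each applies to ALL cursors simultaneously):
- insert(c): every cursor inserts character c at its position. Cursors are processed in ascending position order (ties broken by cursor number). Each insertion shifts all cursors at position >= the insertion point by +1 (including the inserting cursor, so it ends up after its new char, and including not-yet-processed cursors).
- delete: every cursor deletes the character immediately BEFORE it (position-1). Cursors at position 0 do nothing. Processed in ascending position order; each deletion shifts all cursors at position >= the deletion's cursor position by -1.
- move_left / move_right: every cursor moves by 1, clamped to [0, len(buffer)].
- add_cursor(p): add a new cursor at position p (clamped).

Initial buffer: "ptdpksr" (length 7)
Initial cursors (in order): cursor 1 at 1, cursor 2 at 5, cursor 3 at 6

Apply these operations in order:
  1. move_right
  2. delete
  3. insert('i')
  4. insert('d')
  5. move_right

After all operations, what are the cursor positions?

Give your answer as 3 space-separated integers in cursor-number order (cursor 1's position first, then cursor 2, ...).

Answer: 4 10 10

Derivation:
After op 1 (move_right): buffer="ptdpksr" (len 7), cursors c1@2 c2@6 c3@7, authorship .......
After op 2 (delete): buffer="pdpk" (len 4), cursors c1@1 c2@4 c3@4, authorship ....
After op 3 (insert('i')): buffer="pidpkii" (len 7), cursors c1@2 c2@7 c3@7, authorship .1...23
After op 4 (insert('d')): buffer="piddpkiidd" (len 10), cursors c1@3 c2@10 c3@10, authorship .11...2323
After op 5 (move_right): buffer="piddpkiidd" (len 10), cursors c1@4 c2@10 c3@10, authorship .11...2323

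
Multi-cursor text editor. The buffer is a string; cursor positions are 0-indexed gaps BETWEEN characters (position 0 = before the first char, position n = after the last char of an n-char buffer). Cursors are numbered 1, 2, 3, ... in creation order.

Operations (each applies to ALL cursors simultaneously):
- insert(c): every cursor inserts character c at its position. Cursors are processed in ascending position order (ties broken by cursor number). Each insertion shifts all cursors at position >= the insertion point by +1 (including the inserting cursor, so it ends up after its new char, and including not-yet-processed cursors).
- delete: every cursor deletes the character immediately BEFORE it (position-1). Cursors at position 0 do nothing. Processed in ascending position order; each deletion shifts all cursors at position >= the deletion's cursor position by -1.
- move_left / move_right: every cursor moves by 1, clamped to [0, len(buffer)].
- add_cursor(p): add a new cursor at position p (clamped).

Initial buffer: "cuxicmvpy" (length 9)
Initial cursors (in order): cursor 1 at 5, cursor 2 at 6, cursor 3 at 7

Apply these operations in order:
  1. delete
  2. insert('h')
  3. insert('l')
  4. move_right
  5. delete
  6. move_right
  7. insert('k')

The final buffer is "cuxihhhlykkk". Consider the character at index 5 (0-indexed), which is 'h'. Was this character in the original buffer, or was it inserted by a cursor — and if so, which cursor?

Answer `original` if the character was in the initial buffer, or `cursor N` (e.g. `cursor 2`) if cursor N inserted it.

Answer: cursor 2

Derivation:
After op 1 (delete): buffer="cuxipy" (len 6), cursors c1@4 c2@4 c3@4, authorship ......
After op 2 (insert('h')): buffer="cuxihhhpy" (len 9), cursors c1@7 c2@7 c3@7, authorship ....123..
After op 3 (insert('l')): buffer="cuxihhhlllpy" (len 12), cursors c1@10 c2@10 c3@10, authorship ....123123..
After op 4 (move_right): buffer="cuxihhhlllpy" (len 12), cursors c1@11 c2@11 c3@11, authorship ....123123..
After op 5 (delete): buffer="cuxihhhly" (len 9), cursors c1@8 c2@8 c3@8, authorship ....1231.
After op 6 (move_right): buffer="cuxihhhly" (len 9), cursors c1@9 c2@9 c3@9, authorship ....1231.
After op 7 (insert('k')): buffer="cuxihhhlykkk" (len 12), cursors c1@12 c2@12 c3@12, authorship ....1231.123
Authorship (.=original, N=cursor N): . . . . 1 2 3 1 . 1 2 3
Index 5: author = 2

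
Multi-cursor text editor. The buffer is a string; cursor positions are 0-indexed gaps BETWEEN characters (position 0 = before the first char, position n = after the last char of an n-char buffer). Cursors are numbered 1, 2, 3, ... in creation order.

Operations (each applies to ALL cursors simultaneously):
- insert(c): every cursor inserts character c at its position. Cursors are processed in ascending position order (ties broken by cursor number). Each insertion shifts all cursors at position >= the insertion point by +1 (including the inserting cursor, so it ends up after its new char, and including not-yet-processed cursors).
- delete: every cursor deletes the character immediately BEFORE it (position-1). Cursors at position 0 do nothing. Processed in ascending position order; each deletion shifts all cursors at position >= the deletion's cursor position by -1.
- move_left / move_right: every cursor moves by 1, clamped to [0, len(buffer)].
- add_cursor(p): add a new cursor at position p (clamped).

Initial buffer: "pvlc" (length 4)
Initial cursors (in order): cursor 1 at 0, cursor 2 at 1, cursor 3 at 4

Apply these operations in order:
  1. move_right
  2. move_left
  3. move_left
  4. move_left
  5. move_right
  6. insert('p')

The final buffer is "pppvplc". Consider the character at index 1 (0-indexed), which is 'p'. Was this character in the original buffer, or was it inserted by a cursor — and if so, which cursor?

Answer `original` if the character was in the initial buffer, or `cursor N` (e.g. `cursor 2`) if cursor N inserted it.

After op 1 (move_right): buffer="pvlc" (len 4), cursors c1@1 c2@2 c3@4, authorship ....
After op 2 (move_left): buffer="pvlc" (len 4), cursors c1@0 c2@1 c3@3, authorship ....
After op 3 (move_left): buffer="pvlc" (len 4), cursors c1@0 c2@0 c3@2, authorship ....
After op 4 (move_left): buffer="pvlc" (len 4), cursors c1@0 c2@0 c3@1, authorship ....
After op 5 (move_right): buffer="pvlc" (len 4), cursors c1@1 c2@1 c3@2, authorship ....
After op 6 (insert('p')): buffer="pppvplc" (len 7), cursors c1@3 c2@3 c3@5, authorship .12.3..
Authorship (.=original, N=cursor N): . 1 2 . 3 . .
Index 1: author = 1

Answer: cursor 1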